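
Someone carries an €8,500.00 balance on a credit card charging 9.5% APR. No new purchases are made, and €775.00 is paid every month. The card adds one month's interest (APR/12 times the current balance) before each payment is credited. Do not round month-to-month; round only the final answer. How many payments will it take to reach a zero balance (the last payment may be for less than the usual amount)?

12 months

Monthly rate r = 9.5%/12 = 0.791667% = 0.00791667.
Recurrence: B ← B·(1+r) − €775.00.
Month 1: interest €67.29; balance after payment €7,792.29.
Month 2: interest €61.69; balance after payment €7,078.98.
Closed form: n = −ln(1 − rB₀/P)/ln(1+r) = −ln(0.91317)/ln(1.00792) ≈ 11.519, so the balance reaches zero during payment 12.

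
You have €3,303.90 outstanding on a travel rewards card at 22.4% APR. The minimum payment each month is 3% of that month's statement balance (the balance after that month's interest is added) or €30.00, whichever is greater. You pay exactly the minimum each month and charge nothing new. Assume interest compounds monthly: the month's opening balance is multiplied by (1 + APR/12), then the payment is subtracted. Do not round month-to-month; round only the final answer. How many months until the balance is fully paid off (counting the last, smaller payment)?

Monthly rate r = 22.4%/12 = 1.86667% = 0.0186667.
While 3% of the post-interest balance exceeds €30.00, each month B ← (B·(1+r))·(1 − 0.03), i.e. B shrinks by the factor (1+r)·0.97 = 0.98811.
This holds for months 1–102. Entering month 103 the balance is €975.03; 3% of the post-interest balance is now below €30.00, so the flat €30.00 minimum applies from here.
From month 103 a fixed €30.00 at rate r clears €975.03 in 51 more payments. Total: 102 + 51 = 153 months.

153 months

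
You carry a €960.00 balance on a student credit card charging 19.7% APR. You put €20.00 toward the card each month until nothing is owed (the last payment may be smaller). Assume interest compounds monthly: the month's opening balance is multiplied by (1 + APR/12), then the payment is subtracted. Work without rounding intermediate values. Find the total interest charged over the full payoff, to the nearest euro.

Monthly rate r = 19.7%/12 = 1.64167% = 0.0164167.
Payoff takes n = ⌈−ln(1 − rB₀/P)/ln(1+r)⌉ = ⌈95.261⌉ = 96 payments; the last is €5.25.
Total paid = 95·€20.00 + €5.25 = €1,905.25.
Total interest = total paid − principal = €1,905.25 − €960.00 = €945.25.

€945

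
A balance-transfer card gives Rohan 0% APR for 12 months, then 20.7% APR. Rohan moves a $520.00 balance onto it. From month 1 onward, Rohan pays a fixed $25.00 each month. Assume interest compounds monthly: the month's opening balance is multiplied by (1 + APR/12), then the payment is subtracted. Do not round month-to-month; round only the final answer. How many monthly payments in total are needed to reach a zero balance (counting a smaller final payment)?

Promo months 1–12 at r₀ = 0%/12 = 0; months 13+ at r₁ = 20.7%/12 = 0.01725.
After month 12 (no interest yet): B = $520.00 − 12·$25.00 = $220.00.
Then at r₁ with $25.00/mo: n₂ = −ln(1 − r₁·B/P)/ln(1+r₁) ≈ 9.63 → 10 more payments.

22 months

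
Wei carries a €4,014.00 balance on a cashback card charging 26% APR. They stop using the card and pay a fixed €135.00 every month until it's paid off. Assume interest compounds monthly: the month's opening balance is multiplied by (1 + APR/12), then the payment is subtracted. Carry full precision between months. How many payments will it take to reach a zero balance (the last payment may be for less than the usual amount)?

Monthly rate r = 26%/12 = 2.16667% = 0.0216667.
Recurrence: B ← B·(1+r) − €135.00.
Month 1: interest €86.97; balance after payment €3,965.97.
Month 2: interest €85.93; balance after payment €3,916.90.
Closed form: n = −ln(1 − rB₀/P)/ln(1+r) = −ln(0.35578)/ln(1.02167) ≈ 48.213, so the balance reaches zero during payment 49.

49 payments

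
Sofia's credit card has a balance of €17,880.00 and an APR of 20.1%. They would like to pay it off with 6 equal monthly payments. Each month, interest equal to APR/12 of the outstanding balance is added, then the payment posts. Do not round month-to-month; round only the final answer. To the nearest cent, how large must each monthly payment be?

Monthly rate r = 20.1%/12 = 1.675% = 0.01675.
Level-payment amortization: P = B₀·r / (1 − (1+r)^(−n)) = 17880.00·0.01675 / (1 − 1.01675^(−6)).
Denominator 1 − (1+r)^(−6) = 0.0948617593.
P = 299.49 / 0.0948617593 ≈ 3157.12.

€3,157.12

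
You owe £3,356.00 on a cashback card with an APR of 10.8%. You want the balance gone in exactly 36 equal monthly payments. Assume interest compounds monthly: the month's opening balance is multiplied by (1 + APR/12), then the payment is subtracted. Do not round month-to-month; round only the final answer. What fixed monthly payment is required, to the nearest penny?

Monthly rate r = 10.8%/12 = 0.9% = 0.009.
Level-payment amortization: P = B₀·r / (1 − (1+r)^(−n)) = 3356.00·0.009 / (1 − 1.009^(−36)).
Denominator 1 − (1+r)^(−36) = 0.275700783.
P = 30.204 / 0.275700783 ≈ 109.55.

£109.55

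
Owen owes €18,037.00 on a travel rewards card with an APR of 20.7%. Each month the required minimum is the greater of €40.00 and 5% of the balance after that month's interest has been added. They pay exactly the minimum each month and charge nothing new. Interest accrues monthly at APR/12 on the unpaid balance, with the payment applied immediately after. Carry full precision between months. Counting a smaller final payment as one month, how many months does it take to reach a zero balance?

116 months

Monthly rate r = 20.7%/12 = 1.725% = 0.01725.
While 5% of the post-interest balance exceeds €40.00, each month B ← (B·(1+r))·(1 − 0.05), i.e. B shrinks by the factor (1+r)·0.95 = 0.96639.
This holds for months 1–92. Entering month 93 the balance is €776.40; 5% of the post-interest balance is now below €40.00, so the flat €40.00 minimum applies from here.
From month 93 a fixed €40.00 at rate r clears €776.40 in 24 more payments. Total: 92 + 24 = 116 months.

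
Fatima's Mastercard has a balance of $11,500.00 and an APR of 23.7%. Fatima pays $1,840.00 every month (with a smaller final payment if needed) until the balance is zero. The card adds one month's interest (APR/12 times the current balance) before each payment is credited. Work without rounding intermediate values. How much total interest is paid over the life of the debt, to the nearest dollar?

Monthly rate r = 23.7%/12 = 1.975% = 0.01975.
Payoff takes n = ⌈−ln(1 − rB₀/P)/ln(1+r)⌉ = ⌈6.736⌉ = 7 payments; the last is $1,358.48.
Total paid = 6·$1,840.00 + $1,358.48 = $12,398.48.
Total interest = total paid − principal = $12,398.48 − $11,500.00 = $898.48.

$898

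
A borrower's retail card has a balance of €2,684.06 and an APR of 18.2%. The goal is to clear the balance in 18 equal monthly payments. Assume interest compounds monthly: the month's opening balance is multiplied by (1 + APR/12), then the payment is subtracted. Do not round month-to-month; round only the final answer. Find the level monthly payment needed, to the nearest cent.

€171.51

Monthly rate r = 18.2%/12 = 1.51667% = 0.0151667.
Level-payment amortization: P = B₀·r / (1 − (1+r)^(−n)) = 2684.06·0.0151667 / (1 − 1.01517^(−18)).
Denominator 1 − (1+r)^(−18) = 0.237345713.
P = 40.7082 / 0.237345713 ≈ 171.51.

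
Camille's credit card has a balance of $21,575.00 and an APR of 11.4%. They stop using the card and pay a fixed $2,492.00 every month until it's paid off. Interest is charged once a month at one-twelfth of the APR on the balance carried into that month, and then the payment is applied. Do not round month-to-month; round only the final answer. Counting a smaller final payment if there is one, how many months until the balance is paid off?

Monthly rate r = 11.4%/12 = 0.95% = 0.0095.
Recurrence: B ← B·(1+r) − $2,492.00.
Month 1: interest $204.96; balance after payment $19,287.96.
Month 2: interest $183.24; balance after payment $16,979.20.
Closed form: n = −ln(1 − rB₀/P)/ln(1+r) = −ln(0.91775)/ln(1.0095) ≈ 9.077, so the balance reaches zero during payment 10.

10 months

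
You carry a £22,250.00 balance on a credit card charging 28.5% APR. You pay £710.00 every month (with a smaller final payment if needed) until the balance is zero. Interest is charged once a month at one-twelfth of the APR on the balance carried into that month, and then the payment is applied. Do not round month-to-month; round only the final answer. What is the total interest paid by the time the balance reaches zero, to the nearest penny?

£18,999.34

Monthly rate r = 28.5%/12 = 2.375% = 0.02375.
Payoff takes n = ⌈−ln(1 − rB₀/P)/ln(1+r)⌉ = ⌈58.097⌉ = 59 payments; the last is £69.34.
Total paid = 58·£710.00 + £69.34 = £41,249.34.
Total interest = total paid − principal = £41,249.34 − £22,250.00 = £18,999.34.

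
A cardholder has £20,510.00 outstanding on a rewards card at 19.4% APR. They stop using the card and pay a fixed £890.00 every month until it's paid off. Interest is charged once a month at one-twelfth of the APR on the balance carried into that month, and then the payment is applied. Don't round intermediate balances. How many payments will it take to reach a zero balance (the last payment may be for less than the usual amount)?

Monthly rate r = 19.4%/12 = 1.61667% = 0.0161667.
Recurrence: B ← B·(1+r) − £890.00.
Month 1: interest £331.58; balance after payment £19,951.58.
Month 2: interest £322.55; balance after payment £19,384.13.
Closed form: n = −ln(1 − rB₀/P)/ln(1+r) = −ln(0.62744)/ln(1.01617) ≈ 29.064, so the balance reaches zero during payment 30.

30 months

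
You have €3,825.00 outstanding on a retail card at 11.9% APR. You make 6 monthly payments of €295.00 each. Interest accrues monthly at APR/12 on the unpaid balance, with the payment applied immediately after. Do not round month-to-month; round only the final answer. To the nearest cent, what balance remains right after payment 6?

€2,243.84

Monthly rate r = 11.9%/12 = 0.991667% = 0.00991667.
Each month: B ← B·(1+r) − €295.00.
Month 1: interest €37.93; balance after payment €3,567.93.
Month 2: interest €35.38; balance after payment €3,308.31.
Month 3: interest €32.81; balance after payment €3,046.12.
Month 4: interest €30.21; balance after payment €2,781.33.
Month 5: interest €27.58; balance after payment €2,513.91.
Month 6: interest €24.93; balance after payment €2,243.84.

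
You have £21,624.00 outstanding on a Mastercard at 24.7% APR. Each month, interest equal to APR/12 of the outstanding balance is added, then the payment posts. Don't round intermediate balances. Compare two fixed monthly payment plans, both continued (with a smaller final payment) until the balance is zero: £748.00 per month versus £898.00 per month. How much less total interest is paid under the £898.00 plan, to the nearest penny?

£3,018.54

Monthly rate r = 24.7%/12 = 2.05833% = 0.0205833.
At £748.00/mo: n = ⌈−ln(1 − rB₀/P)/ln(1+r)⌉ = 45 payments (last £277.44); total interest = total paid − £21,624.00 = £11,565.44.
At £898.00/mo: 34 payments (last £536.90); total interest £8,546.90.
Interest saved = £11,565.44 − £8,546.90 = £3,018.54.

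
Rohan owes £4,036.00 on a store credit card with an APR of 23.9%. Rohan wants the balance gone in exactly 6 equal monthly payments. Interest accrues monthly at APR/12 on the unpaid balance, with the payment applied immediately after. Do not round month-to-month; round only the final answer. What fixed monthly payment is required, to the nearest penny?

£720.33

Monthly rate r = 23.9%/12 = 1.99167% = 0.0199167.
Level-payment amortization: P = B₀·r / (1 − (1+r)^(−n)) = 4036.00·0.0199167 / (1 − 1.01992^(−6)).
Denominator 1 − (1+r)^(−6) = 0.111593213.
P = 80.3837 / 0.111593213 ≈ 720.33.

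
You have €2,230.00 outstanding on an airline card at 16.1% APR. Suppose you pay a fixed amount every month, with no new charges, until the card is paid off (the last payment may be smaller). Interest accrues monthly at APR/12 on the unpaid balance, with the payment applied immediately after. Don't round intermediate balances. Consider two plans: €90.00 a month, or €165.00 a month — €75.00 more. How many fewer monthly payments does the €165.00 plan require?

Monthly rate r = 16.1%/12 = 1.34167% = 0.0134167.
At €90.00/mo: n = ⌈−ln(1 − rB₀/P)/ln(1+r)⌉ = 31 payments (last €29.14); total interest = total paid − €2,230.00 = €499.14.
At €165.00/mo: 16 payments (last €2.00); total interest €247.00.
Payments saved = 31 − 16 = 15.

15 fewer payments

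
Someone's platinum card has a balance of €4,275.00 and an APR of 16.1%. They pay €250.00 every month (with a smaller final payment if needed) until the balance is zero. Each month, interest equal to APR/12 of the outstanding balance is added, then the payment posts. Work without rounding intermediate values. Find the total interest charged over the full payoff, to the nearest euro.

€614

Monthly rate r = 16.1%/12 = 1.34167% = 0.0134167.
Payoff takes n = ⌈−ln(1 − rB₀/P)/ln(1+r)⌉ = ⌈19.555⌉ = 20 payments; the last is €139.16.
Total paid = 19·€250.00 + €139.16 = €4,889.16.
Total interest = total paid − principal = €4,889.16 − €4,275.00 = €614.16.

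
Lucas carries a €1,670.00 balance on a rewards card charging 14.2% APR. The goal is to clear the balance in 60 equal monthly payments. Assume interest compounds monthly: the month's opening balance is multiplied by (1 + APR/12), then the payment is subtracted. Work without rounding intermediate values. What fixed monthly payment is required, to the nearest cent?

Monthly rate r = 14.2%/12 = 1.18333% = 0.0118333.
Level-payment amortization: P = B₀·r / (1 − (1+r)^(−n)) = 1670.00·0.0118333 / (1 − 1.01183^(−60)).
Denominator 1 − (1+r)^(−60) = 0.506302361.
P = 19.7617 / 0.506302361 ≈ 39.03.

€39.03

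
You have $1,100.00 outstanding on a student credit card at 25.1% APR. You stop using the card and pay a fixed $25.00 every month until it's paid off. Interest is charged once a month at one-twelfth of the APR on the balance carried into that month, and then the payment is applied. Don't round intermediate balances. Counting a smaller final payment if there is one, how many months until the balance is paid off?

Monthly rate r = 25.1%/12 = 2.09167% = 0.0209167.
Recurrence: B ← B·(1+r) − $25.00.
Month 1: interest $23.01; balance after payment $1,098.01.
Month 2: interest $22.97; balance after payment $1,095.98.
Closed form: n = −ln(1 − rB₀/P)/ln(1+r) = −ln(0.079667)/ln(1.02092) ≈ 122.212, so the balance reaches zero during payment 123.

123 months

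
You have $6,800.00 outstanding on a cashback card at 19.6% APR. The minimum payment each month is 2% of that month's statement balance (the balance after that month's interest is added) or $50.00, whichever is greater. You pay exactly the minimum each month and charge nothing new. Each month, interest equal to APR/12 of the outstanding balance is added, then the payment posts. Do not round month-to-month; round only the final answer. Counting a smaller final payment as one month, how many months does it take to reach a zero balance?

355 months

Monthly rate r = 19.6%/12 = 1.63333% = 0.0163333.
While 2% of the post-interest balance exceeds $50.00, each month B ← (B·(1+r))·(1 − 0.02), i.e. B shrinks by the factor (1+r)·0.98 = 0.99601.
This holds for months 1–255. Entering month 256 the balance is $2,451.22; 2% of the post-interest balance is now below $50.00, so the flat $50.00 minimum applies from here.
From month 256 a fixed $50.00 at rate r clears $2,451.22 in 100 more payments. Total: 255 + 100 = 355 months.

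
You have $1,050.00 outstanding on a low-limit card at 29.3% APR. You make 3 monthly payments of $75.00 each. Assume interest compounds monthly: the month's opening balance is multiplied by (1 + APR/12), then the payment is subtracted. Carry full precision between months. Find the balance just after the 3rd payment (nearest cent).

Monthly rate r = 29.3%/12 = 2.44167% = 0.0244167.
Each month: B ← B·(1+r) − $75.00.
Month 1: interest $25.64; balance after payment $1,000.64.
Month 2: interest $24.43; balance after payment $950.07.
Month 3: interest $23.20; balance after payment $898.27.

$898.27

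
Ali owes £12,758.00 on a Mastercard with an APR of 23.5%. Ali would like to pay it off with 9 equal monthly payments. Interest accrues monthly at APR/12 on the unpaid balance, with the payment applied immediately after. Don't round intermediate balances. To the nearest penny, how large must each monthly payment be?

Monthly rate r = 23.5%/12 = 1.95833% = 0.0195833.
Level-payment amortization: P = B₀·r / (1 − (1+r)^(−n)) = 12758.00·0.0195833 / (1 − 1.01958^(−9)).
Denominator 1 − (1+r)^(−9) = 0.160162135.
P = 249.844 / 0.160162135 ≈ 1559.95.

£1,559.95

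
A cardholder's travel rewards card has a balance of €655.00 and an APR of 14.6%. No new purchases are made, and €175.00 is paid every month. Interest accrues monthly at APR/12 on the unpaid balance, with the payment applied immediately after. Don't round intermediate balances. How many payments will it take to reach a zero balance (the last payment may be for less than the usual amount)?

Monthly rate r = 14.6%/12 = 1.21667% = 0.0121667.
Recurrence: B ← B·(1+r) − €175.00.
Month 1: interest €7.97; balance after payment €487.97.
Month 2: interest €5.94; balance after payment €318.91.
Month 3: interest €3.88; balance after payment €147.79.
Month 4: interest €1.80; balance after payment €0.00.

4 months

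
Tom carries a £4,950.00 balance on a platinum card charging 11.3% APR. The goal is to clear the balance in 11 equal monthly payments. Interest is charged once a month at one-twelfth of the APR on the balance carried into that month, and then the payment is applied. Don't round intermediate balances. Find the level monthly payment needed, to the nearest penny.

Monthly rate r = 11.3%/12 = 0.941667% = 0.00941667.
Level-payment amortization: P = B₀·r / (1 − (1+r)^(−n)) = 4950.00·0.00941667 / (1 − 1.00942^(−11)).
Denominator 1 − (1+r)^(−11) = 0.0979620338.
P = 46.6125 / 0.0979620338 ≈ 475.82.

£475.82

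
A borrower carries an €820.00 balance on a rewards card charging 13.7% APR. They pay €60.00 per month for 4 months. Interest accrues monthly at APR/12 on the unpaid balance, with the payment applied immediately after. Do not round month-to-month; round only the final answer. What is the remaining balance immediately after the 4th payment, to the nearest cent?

Monthly rate r = 13.7%/12 = 1.14167% = 0.0114167.
Each month: B ← B·(1+r) − €60.00.
Month 1: interest €9.36; balance after payment €769.36.
Month 2: interest €8.78; balance after payment €718.15.
Month 3: interest €8.20; balance after payment €666.34.
Month 4: interest €7.61; balance after payment €613.95.

€613.95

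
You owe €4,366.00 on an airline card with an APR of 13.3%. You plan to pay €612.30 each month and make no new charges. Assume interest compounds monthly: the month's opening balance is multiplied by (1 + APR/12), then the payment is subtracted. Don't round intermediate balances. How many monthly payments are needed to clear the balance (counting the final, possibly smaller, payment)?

8 months

Monthly rate r = 13.3%/12 = 1.10833% = 0.0110833.
Recurrence: B ← B·(1+r) − €612.30.
Month 1: interest €48.39; balance after payment €3,802.09.
Month 2: interest €42.14; balance after payment €3,231.93.
Closed form: n = −ln(1 − rB₀/P)/ln(1+r) = −ln(0.92097)/ln(1.01108) ≈ 7.469, so the balance reaches zero during payment 8.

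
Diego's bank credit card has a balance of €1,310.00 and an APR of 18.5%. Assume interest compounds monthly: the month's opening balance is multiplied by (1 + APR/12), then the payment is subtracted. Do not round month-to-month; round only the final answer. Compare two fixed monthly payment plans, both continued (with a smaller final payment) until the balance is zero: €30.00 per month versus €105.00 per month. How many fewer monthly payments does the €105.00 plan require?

Monthly rate r = 18.5%/12 = 1.54167% = 0.0154167.
At €30.00/mo: n = ⌈−ln(1 − rB₀/P)/ln(1+r)⌉ = 74 payments (last €3.08); total interest = total paid − €1,310.00 = €883.08.
At €105.00/mo: 14 payments (last €101.11); total interest €156.11.
Payments saved = 74 − 14 = 60.

60 fewer payments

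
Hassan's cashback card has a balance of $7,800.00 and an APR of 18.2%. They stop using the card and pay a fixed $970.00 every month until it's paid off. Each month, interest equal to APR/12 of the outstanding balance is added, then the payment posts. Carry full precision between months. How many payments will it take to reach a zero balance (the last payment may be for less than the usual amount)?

9 payments

Monthly rate r = 18.2%/12 = 1.51667% = 0.0151667.
Recurrence: B ← B·(1+r) − $970.00.
Month 1: interest $118.30; balance after payment $6,948.30.
Month 2: interest $105.38; balance after payment $6,083.68.
Closed form: n = −ln(1 − rB₀/P)/ln(1+r) = −ln(0.87804)/ln(1.01517) ≈ 8.640, so the balance reaches zero during payment 9.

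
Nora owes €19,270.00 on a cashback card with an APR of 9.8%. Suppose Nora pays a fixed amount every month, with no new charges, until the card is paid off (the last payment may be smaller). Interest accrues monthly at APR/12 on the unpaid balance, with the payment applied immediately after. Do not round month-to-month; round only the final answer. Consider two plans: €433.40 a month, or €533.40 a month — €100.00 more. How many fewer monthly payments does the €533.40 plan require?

13 fewer payments

Monthly rate r = 9.8%/12 = 0.816667% = 0.00816667.
At €433.40/mo: n = ⌈−ln(1 − rB₀/P)/ln(1+r)⌉ = 56 payments (last €203.73); total interest = total paid − €19,270.00 = €4,770.73.
At €533.40/mo: 43 payments (last €524.69); total interest €3,657.49.
Payments saved = 56 − 43 = 13.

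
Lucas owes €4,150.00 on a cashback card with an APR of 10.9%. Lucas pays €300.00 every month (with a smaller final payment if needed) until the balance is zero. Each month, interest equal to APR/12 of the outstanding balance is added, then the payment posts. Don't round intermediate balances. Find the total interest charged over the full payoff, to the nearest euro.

€305

Monthly rate r = 10.9%/12 = 0.908333% = 0.00908333.
Payoff takes n = ⌈−ln(1 − rB₀/P)/ln(1+r)⌉ = ⌈14.850⌉ = 15 payments; the last is €255.14.
Total paid = 14·€300.00 + €255.14 = €4,455.14.
Total interest = total paid − principal = €4,455.14 − €4,150.00 = €305.14.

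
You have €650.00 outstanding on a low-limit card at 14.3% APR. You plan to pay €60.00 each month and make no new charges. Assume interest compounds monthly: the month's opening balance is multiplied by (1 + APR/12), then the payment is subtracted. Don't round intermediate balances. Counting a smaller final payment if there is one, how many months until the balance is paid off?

Monthly rate r = 14.3%/12 = 1.19167% = 0.0119167.
Recurrence: B ← B·(1+r) − €60.00.
Month 1: interest €7.75; balance after payment €597.75.
Month 2: interest €7.12; balance after payment €544.87.
Closed form: n = −ln(1 − rB₀/P)/ln(1+r) = −ln(0.8709)/ln(1.01192) ≈ 11.668, so the balance reaches zero during payment 12.

12 months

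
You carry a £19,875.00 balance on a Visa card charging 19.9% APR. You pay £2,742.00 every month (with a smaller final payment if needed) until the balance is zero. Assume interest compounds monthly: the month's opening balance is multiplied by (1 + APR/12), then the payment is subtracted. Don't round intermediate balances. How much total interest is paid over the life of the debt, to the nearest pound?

Monthly rate r = 19.9%/12 = 1.65833% = 0.0165833.
Payoff takes n = ⌈−ln(1 − rB₀/P)/ln(1+r)⌉ = ⌈7.786⌉ = 8 payments; the last is £2,159.66.
Total paid = 7·£2,742.00 + £2,159.66 = £21,353.66.
Total interest = total paid − principal = £21,353.66 − £19,875.00 = £1,478.66.

£1,479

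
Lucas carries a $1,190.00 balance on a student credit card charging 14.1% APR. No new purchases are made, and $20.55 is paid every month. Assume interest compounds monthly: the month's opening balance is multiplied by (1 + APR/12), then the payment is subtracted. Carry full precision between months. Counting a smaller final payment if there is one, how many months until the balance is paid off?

98 months

Monthly rate r = 14.1%/12 = 1.175% = 0.01175.
Recurrence: B ← B·(1+r) − $20.55.
Month 1: interest $13.98; balance after payment $1,183.43.
Month 2: interest $13.91; balance after payment $1,176.79.
Closed form: n = −ln(1 − rB₀/P)/ln(1+r) = −ln(0.31959)/ln(1.01175) ≈ 97.652, so the balance reaches zero during payment 98.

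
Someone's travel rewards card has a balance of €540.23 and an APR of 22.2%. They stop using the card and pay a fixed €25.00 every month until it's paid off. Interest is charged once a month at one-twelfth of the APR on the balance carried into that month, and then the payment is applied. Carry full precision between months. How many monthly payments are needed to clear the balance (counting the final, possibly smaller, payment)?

28 payments

Monthly rate r = 22.2%/12 = 1.85% = 0.0185.
Recurrence: B ← B·(1+r) − €25.00.
Month 1: interest €9.99; balance after payment €525.22.
Month 2: interest €9.72; balance after payment €509.94.
Closed form: n = −ln(1 − rB₀/P)/ln(1+r) = −ln(0.60023)/ln(1.0185) ≈ 27.846, so the balance reaches zero during payment 28.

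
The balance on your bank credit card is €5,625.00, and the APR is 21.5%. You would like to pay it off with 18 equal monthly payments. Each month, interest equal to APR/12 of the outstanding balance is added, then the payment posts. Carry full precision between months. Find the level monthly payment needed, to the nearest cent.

€368.36

Monthly rate r = 21.5%/12 = 1.79167% = 0.0179167.
Level-payment amortization: P = B₀·r / (1 − (1+r)^(−n)) = 5625.00·0.0179167 / (1 − 1.01792^(−18)).
Denominator 1 − (1+r)^(−18) = 0.273593126.
P = 100.781 / 0.273593126 ≈ 368.36.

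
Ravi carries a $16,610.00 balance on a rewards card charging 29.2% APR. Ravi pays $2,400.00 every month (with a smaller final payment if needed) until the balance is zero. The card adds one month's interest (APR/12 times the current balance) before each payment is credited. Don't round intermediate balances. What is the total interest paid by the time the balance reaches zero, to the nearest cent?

Monthly rate r = 29.2%/12 = 2.43333% = 0.0243333.
Payoff takes n = ⌈−ln(1 − rB₀/P)/ln(1+r)⌉ = ⌈7.670⌉ = 8 payments; the last is $1,615.36.
Total paid = 7·$2,400.00 + $1,615.36 = $18,415.36.
Total interest = total paid − principal = $18,415.36 − $16,610.00 = $1,805.36.

$1,805.36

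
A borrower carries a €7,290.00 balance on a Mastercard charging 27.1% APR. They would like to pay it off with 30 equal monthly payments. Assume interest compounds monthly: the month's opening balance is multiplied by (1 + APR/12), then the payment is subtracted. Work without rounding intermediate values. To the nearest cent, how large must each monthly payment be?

€337.17

Monthly rate r = 27.1%/12 = 2.25833% = 0.0225833.
Level-payment amortization: P = B₀·r / (1 − (1+r)^(−n)) = 7290.00·0.0225833 / (1 − 1.02258^(−30)).
Denominator 1 − (1+r)^(−30) = 0.488272569.
P = 164.632 / 0.488272569 ≈ 337.17.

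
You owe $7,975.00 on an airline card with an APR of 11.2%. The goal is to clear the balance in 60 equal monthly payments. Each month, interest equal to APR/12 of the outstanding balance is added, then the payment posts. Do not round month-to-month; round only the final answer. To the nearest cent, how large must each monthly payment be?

$174.19

Monthly rate r = 11.2%/12 = 0.933333% = 0.00933333.
Level-payment amortization: P = B₀·r / (1 − (1+r)^(−n)) = 7975.00·0.00933333 / (1 − 1.00933^(−60)).
Denominator 1 − (1+r)^(−60) = 0.427305472.
P = 74.4333 / 0.427305472 ≈ 174.19.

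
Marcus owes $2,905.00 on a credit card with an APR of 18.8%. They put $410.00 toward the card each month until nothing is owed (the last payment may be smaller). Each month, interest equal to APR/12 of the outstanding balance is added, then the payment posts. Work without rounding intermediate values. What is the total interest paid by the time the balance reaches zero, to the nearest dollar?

Monthly rate r = 18.8%/12 = 1.56667% = 0.0156667.
Payoff takes n = ⌈−ln(1 − rB₀/P)/ln(1+r)⌉ = ⌈7.569⌉ = 8 payments; the last is $234.10.
Total paid = 7·$410.00 + $234.10 = $3,104.10.
Total interest = total paid − principal = $3,104.10 − $2,905.00 = $199.10.

$199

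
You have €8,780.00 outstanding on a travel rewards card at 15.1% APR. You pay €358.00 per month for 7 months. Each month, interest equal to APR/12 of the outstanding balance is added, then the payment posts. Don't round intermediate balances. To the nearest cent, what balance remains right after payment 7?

Monthly rate r = 15.1%/12 = 1.25833% = 0.0125833.
Each month: B ← B·(1+r) − €358.00.
Month 1: interest €110.48; balance after payment €8,532.48.
Month 2: interest €107.37; balance after payment €8,281.85.
Month 3: interest €104.21; balance after payment €8,028.06.
Month 4: interest €101.02; balance after payment €7,771.08.
Month 5: interest €97.79; balance after payment €7,510.87.
Month 6: interest €94.51; balance after payment €7,247.38.
Month 7: interest €91.20; balance after payment €6,980.58.

€6,980.58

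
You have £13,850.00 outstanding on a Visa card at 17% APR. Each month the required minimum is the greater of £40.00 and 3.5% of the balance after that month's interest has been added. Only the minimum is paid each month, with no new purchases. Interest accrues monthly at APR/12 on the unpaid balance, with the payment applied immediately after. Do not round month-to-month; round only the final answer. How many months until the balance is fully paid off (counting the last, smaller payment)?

Monthly rate r = 17%/12 = 1.41667% = 0.0141667.
While 3.5% of the post-interest balance exceeds £40.00, each month B ← (B·(1+r))·(1 − 0.035), i.e. B shrinks by the factor (1+r)·0.965 = 0.97867.
This holds for months 1–117. Entering month 118 the balance is £1,111.57; 3.5% of the post-interest balance is now below £40.00, so the flat £40.00 minimum applies from here.
From month 118 a fixed £40.00 at rate r clears £1,111.57 in 36 more payments. Total: 117 + 36 = 153 months.

153 months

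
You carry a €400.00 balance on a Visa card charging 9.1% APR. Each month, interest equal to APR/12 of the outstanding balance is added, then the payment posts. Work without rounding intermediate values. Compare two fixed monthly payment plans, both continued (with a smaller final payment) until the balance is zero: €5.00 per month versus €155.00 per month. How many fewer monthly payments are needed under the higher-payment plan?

121 fewer payments

Monthly rate r = 9.1%/12 = 0.758333% = 0.00758333.
At €5.00/mo: n = ⌈−ln(1 − rB₀/P)/ln(1+r)⌉ = 124 payments (last €2.56); total interest = total paid − €400.00 = €217.56.
At €155.00/mo: 3 payments (last €95.63); total interest €5.63.
Payments saved = 124 − 3 = 121.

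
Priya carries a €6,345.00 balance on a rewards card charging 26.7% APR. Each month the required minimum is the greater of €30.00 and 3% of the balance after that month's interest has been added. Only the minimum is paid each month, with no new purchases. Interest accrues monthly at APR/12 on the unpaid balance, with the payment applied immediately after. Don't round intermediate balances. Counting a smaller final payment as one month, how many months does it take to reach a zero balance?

Monthly rate r = 26.7%/12 = 2.225% = 0.02225.
While 3% of the post-interest balance exceeds €30.00, each month B ← (B·(1+r))·(1 − 0.03), i.e. B shrinks by the factor (1+r)·0.97 = 0.99158.
This holds for months 1–222. Entering month 223 the balance is €971.49; 3% of the post-interest balance is now below €30.00, so the flat €30.00 minimum applies from here.
From month 223 a fixed €30.00 at rate r clears €971.49 in 58 more payments. Total: 222 + 58 = 280 months.

280 months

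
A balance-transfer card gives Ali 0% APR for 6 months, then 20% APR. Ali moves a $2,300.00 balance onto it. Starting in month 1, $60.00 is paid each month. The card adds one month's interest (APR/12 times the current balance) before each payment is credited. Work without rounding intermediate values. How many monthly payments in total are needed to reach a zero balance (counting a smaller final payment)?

Promo months 1–6 at r₀ = 0%/12 = 0; months 7+ at r₁ = 20%/12 = 0.0166667.
After month 6 (no interest yet): B = $2,300.00 − 6·$60.00 = $1,940.00.
Then at r₁ with $60.00/mo: n₂ = −ln(1 − r₁·B/P)/ln(1+r₁) ≈ 46.83 → 47 more payments.

53 payments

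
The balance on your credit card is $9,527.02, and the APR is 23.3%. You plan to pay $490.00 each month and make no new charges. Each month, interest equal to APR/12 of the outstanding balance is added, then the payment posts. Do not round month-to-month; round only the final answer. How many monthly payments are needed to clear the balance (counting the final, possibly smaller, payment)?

25 months

Monthly rate r = 23.3%/12 = 1.94167% = 0.0194167.
Recurrence: B ← B·(1+r) − $490.00.
Month 1: interest $184.98; balance after payment $9,222.00.
Month 2: interest $179.06; balance after payment $8,911.06.
Closed form: n = −ln(1 − rB₀/P)/ln(1+r) = −ln(0.62248)/ln(1.01942) ≈ 24.650, so the balance reaches zero during payment 25.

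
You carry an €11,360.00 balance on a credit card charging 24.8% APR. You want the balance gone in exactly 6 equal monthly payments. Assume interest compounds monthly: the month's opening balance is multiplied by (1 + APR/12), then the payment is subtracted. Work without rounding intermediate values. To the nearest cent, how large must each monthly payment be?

Monthly rate r = 24.8%/12 = 2.06667% = 0.0206667.
Level-payment amortization: P = B₀·r / (1 − (1+r)^(−n)) = 11360.00·0.0206667 / (1 − 1.02067^(−6)).
Denominator 1 − (1+r)^(−6) = 0.115502906.
P = 234.773 / 0.115502906 ≈ 2032.62.

€2,032.62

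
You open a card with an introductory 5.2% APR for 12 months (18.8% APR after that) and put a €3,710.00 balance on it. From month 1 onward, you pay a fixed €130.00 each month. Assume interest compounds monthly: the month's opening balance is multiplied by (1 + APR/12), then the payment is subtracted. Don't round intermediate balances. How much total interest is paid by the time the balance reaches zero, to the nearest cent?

€578.26

Promo months 1–12 at r₀ = 5.2%/12 = 0.00433333; months 13+ at r₁ = 18.8%/12 = 0.0156667.
After month 12: iterate B ← B·(1+r₀) − €130.00 for 12 months → €2,309.86.
Then at r₁ with €130.00/mo: n₂ = −ln(1 − r₁·B/P)/ln(1+r₁) ≈ 20.99 → 21 more payments.
Total paid = 32·€130.00 + €128.26 = €4,288.26; interest = €4,288.26 − €3,710.00 = €578.26.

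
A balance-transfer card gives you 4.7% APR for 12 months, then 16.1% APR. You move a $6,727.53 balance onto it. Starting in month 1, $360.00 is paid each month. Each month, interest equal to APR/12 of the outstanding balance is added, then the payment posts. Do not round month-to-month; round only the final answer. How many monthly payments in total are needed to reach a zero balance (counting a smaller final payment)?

20 payments

Promo months 1–12 at r₀ = 4.7%/12 = 0.00391667; months 13+ at r₁ = 16.1%/12 = 0.0134167.
After month 12: iterate B ← B·(1+r₀) − $360.00 for 12 months → $2,636.34.
Then at r₁ with $360.00/mo: n₂ = −ln(1 − r₁·B/P)/ln(1+r₁) ≈ 7.76 → 8 more payments.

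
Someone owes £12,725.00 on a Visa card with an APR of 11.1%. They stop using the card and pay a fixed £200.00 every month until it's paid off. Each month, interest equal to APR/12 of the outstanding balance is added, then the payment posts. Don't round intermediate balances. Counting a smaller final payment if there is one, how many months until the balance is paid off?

97 months

Monthly rate r = 11.1%/12 = 0.925% = 0.00925.
Recurrence: B ← B·(1+r) − £200.00.
Month 1: interest £117.71; balance after payment £12,642.71.
Month 2: interest £116.95; balance after payment £12,559.65.
Closed form: n = −ln(1 − rB₀/P)/ln(1+r) = −ln(0.41147)/ln(1.00925) ≈ 96.446, so the balance reaches zero during payment 97.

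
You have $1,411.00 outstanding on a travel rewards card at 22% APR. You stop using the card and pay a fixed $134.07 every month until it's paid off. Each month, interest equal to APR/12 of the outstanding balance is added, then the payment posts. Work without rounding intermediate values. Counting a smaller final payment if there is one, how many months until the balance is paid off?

Monthly rate r = 22%/12 = 1.83333% = 0.0183333.
Recurrence: B ← B·(1+r) − $134.07.
Month 1: interest $25.87; balance after payment $1,302.80.
Month 2: interest $23.88; balance after payment $1,192.61.
Closed form: n = −ln(1 − rB₀/P)/ln(1+r) = −ln(0.80705)/ln(1.01833) ≈ 11.800, so the balance reaches zero during payment 12.

12 months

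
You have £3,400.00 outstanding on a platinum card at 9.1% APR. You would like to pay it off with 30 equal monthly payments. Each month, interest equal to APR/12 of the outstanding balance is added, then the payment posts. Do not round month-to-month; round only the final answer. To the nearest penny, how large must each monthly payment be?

£127.14

Monthly rate r = 9.1%/12 = 0.758333% = 0.00758333.
Level-payment amortization: P = B₀·r / (1 − (1+r)^(−n)) = 3400.00·0.00758333 / (1 − 1.00758^(−30)).
Denominator 1 − (1+r)^(−30) = 0.202793655.
P = 25.7833 / 0.202793655 ≈ 127.14.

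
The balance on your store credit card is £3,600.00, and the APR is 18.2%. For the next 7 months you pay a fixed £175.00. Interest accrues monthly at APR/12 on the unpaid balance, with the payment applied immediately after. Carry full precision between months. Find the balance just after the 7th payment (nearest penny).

Monthly rate r = 18.2%/12 = 1.51667% = 0.0151667.
Each month: B ← B·(1+r) − £175.00.
Month 1: interest £54.60; balance after payment £3,479.60.
Month 2: interest £52.77; balance after payment £3,357.37.
Month 3: interest £50.92; balance after payment £3,233.29.
Month 4: interest £49.04; balance after payment £3,107.33.
Month 5: interest £47.13; balance after payment £2,979.46.
Month 6: interest £45.19; balance after payment £2,849.65.
Month 7: interest £43.22; balance after payment £2,717.87.

£2,717.87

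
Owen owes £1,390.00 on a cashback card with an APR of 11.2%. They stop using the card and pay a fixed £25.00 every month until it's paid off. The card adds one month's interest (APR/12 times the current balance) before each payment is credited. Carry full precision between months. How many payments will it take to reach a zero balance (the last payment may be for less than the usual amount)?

Monthly rate r = 11.2%/12 = 0.933333% = 0.00933333.
Recurrence: B ← B·(1+r) − £25.00.
Month 1: interest £12.97; balance after payment £1,377.97.
Month 2: interest £12.86; balance after payment £1,365.83.
Closed form: n = −ln(1 − rB₀/P)/ln(1+r) = −ln(0.48107)/ln(1.00933) ≈ 78.767, so the balance reaches zero during payment 79.

79 months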